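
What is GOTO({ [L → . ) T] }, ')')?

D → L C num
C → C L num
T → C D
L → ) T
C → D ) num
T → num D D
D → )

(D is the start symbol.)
GOTO(I, ')') = CLOSURE({ [A → αX.β] : [A → α.Xβ] ∈ I, X = ')' })

Items with dot before ')', with the dot advanced:
  [L → . ) T] → [L → ) . T]
Closure of the advanced items:
  [L → ) . T] has the dot before T: add [T → . C D], [T → . num D D]
  [T → . C D] has the dot before C: add [C → . C L num], [C → . D ) num]
  [C → . D ) num] has the dot before D: add [D → . L C num], [D → . )]
  [D → . L C num] has the dot before L: add [L → . ) T]

GOTO = { [C → . C L num], [C → . D ) num], [D → . )], [D → . L C num], [L → ) . T], [L → . ) T], [T → . C D], [T → . num D D] }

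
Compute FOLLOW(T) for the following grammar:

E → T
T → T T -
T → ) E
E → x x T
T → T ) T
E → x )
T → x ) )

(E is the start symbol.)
In E → T: T is at the end, add FOLLOW(E)
In T → T T -: T is followed by T '-', add FIRST(T '-') \ {ε} = { ')', 'x' }
In T → T T -: T is followed by '-', add FIRST('-') \ {ε} = { '-' }
In E → x x T: T is at the end, add FOLLOW(E)
In T → T ) T: T is followed by ')' T, add FIRST(')' T) \ {ε} = { ')' }
In T → T ) T: T is at the end; this adds FOLLOW(T) to itself — nothing new

The FOLLOW sets referred to above (computed the same way, to a fixed point):
  FOLLOW(E) = { $, ')', '-', 'x' }

Taking the union: FOLLOW(T) = { $, ')', '-', 'x' }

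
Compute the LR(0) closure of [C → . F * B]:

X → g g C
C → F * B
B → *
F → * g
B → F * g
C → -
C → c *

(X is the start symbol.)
{ [C → . F * B], [F → . * g] }

To compute CLOSURE, for each item [A → α.Bβ] where B is a non-terminal, add [B → .γ] for all productions B → γ; repeat for the newly added items until nothing changes.

Start with: [C → . F * B]
  [C → . F * B] has the dot before F: add [F → . * g]
No further items can be added.

CLOSURE = { [C → . F * B], [F → . * g] }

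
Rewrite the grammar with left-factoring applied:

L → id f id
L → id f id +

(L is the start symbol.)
L → id f id L'
L' → ε
L' → +

Left-factoring transforms A → αβ₁ | αβ₂ into A → αA' and A' → β₁ | β₂
(α is the longest common prefix among the alternatives). Repeat until
no nonterminal has two alternatives with a common prefix.

Round 1: L has alternatives sharing prefix 'id f id'. Introduce L': L → id f id L'
  Add: L' → ε
  Add: L' → +

No remaining common prefixes — done.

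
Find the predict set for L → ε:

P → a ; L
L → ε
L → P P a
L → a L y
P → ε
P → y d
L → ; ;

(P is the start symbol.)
PREDICT(L → ε) = (FIRST(RHS) \ {ε}) ∪ (FOLLOW(L) if ε ∈ FIRST(RHS), i.e. RHS ⇒* ε)
The right-hand side is ε (FIRST(ε) = { ε }), so the predict set is FOLLOW(L) = { $, 'a', 'y' }
PREDICT(L → ε) = { $, 'a', 'y' }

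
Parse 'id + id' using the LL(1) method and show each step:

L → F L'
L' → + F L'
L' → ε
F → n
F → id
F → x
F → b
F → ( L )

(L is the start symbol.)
LL(1) parsing maintains a stack (initially the start symbol over $) and the input. At each step: if the stack top is a terminal, match it against the current input token; if it is a non-terminal N, replace it with the RHS of M[N, lookahead] (the unique production whose predict set contains the lookahead).

Stack is shown with the top on the left.

Stack     Input      Action
---------------------------
L $       id + id $  output L → F L'
F L' $    id + id $  output F → id
id L' $   id + id $  match 'id'
L' $      + id $     output L' → + F L'
+ F L' $  + id $     match '+'
F L' $    id $       output F → id
id L' $   id $       match 'id'
L' $      $          output L' → ε
$         $          accept

The string is accepted.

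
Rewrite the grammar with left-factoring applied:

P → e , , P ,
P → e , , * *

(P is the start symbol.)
Left-factoring transforms A → αβ₁ | αβ₂ into A → αA' and A' → β₁ | β₂
(α is the longest common prefix among the alternatives). Repeat until
no nonterminal has two alternatives with a common prefix.

Round 1: P has alternatives sharing prefix 'e , ,'. Introduce P': P → e , , P'
  Add: P' → P ,
  Add: P' → * *

No remaining common prefixes — done.

Resulting grammar:
P → e , , P'
P' → P ,
P' → * *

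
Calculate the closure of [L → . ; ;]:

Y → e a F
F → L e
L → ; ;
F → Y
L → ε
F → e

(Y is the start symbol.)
{ [L → . ; ;] }

Start with: [L → . ; ;]
The dot precedes the terminal ';', so nothing is added.

CLOSURE = { [L → . ; ;] }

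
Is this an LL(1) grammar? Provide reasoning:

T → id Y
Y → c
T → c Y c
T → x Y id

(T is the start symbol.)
Yes, the grammar is LL(1).

A grammar is LL(1) if for each non-terminal N with multiple productions, the predict sets of those productions are pairwise disjoint, where PREDICT(N → α) = (FIRST(α) \ {ε}) ∪ (FOLLOW(N) if α ⇒* ε).

For T:
  PREDICT(T → id Y) = { 'id' }
  PREDICT(T → c Y c) = { 'c' }
  PREDICT(T → x Y id) = { 'x' }
Y has a single production, so nothing to check there.

All predict sets are disjoint. The grammar IS LL(1).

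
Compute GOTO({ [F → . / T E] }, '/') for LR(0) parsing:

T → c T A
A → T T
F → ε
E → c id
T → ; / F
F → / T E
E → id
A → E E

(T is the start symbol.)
{ [F → / . T E], [T → . ; / F], [T → . c T A] }

GOTO(I, '/') = CLOSURE({ [A → αX.β] : [A → α.Xβ] ∈ I, X = '/' })

Items with dot before '/', with the dot advanced:
  [F → . / T E] → [F → / . T E]
Closure of the advanced items:
  [F → / . T E] has the dot before T: add [T → . c T A], [T → . ; / F]

GOTO = { [F → / . T E], [T → . ; / F], [T → . c T A] }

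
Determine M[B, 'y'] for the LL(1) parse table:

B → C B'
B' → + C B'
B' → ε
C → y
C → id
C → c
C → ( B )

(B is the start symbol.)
To find M[B, 'y'], we find productions for B where 'y' is in the predict set (PREDICT(N → α) = (FIRST(α) \ {ε}) ∪ (FOLLOW(N) if α ⇒* ε)).

Relevant sets:
  FIRST(C) = { '(', 'c', 'id', 'y' }

B → C B': PREDICT = { '(', 'c', 'id', 'y' }
  'y' is in predict set, so this production goes in M[B, 'y']

M[B, 'y'] = B → C B'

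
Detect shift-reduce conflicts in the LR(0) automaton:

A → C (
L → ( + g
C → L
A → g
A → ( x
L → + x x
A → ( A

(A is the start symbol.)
Augment with A' → A and build the canonical LR(0) collection (I0 = CLOSURE({[A' → . A]}), then GOTO on every symbol after a dot until no new states appear). It has 14 states:
  I0: { [A → . ( A], [A → . ( x], [A → . C (], [A → . g], [A' → . A], [C → . L], [L → . ( + g], [L → . + x x] }  — shift
  I1: { [A → ( . A], [A → ( . x], [A → . ( A], [A → . ( x], [A → . C (], [A → . g], [C → . L], [L → ( . + g], [L → . ( + g], [L → . + x x] }  — shift
  I2: { [L → + . x x] }  — shift
  I3: { [A' → A .] }  — accept
  I4: { [A → C . (] }  — shift
  I5: { [C → L .] }  — reduce
  I6: { [A → g .] }  — reduce
  I7: { [A → C ( .] }  — reduce
  I8: { [L → + x . x] }  — shift
  I9: { [L → + x x .] }  — reduce
  I10: { [L → ( + . g], [L → + . x x] }  — shift
  I11: { [A → ( A .] }  — reduce
  I12: { [A → ( x .] }  — reduce
  I13: { [L → ( + g .] }  — reduce

No state contains both a complete item and a shift item.

Answer: No shift-reduce conflicts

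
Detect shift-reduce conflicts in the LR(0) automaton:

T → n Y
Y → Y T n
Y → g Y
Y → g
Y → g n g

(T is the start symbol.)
Yes — I3: [T → n Y .] vs [T → . n Y]; I4: [Y → g .] vs [Y → . g]; I5: [Y → g Y .] vs [T → . n Y]

A shift-reduce conflict occurs when an LR(0) state has both:
  - a complete (reduce) item [A → α .] (dot at the end), and
  - a shift item [B → β . c γ] (dot before a terminal).

Augment with T' → T and build the canonical LR(0) collection (I0 = CLOSURE({[T' → . T]}), then GOTO on every symbol after a dot until no new states appear). It has 10 states:
  I0: { [T → . n Y], [T' → . T] }  — shift
  I1: { [T' → T .] }  — accept
  I2: { [T → n . Y], [Y → . Y T n], [Y → . g Y], [Y → . g n g], [Y → . g] }  — shift
  I3: { [T → . n Y], [T → n Y .], [Y → Y . T n] }  — shift, reduce
  I4: { [Y → . Y T n], [Y → . g Y], [Y → . g n g], [Y → . g], [Y → g . Y], [Y → g . n g], [Y → g .] }  — shift, reduce
  I5: { [T → . n Y], [Y → Y . T n], [Y → g Y .] }  — shift, reduce
  I6: { [Y → g n . g] }  — shift
  I7: { [Y → g n g .] }  — reduce
  I8: { [Y → Y T . n] }  — shift
  I9: { [Y → Y T n .] }  — reduce

I3 contains reduce item [T → n Y .] and shift item [T → . n Y] — shift-reduce conflict.
I4 contains reduce item [Y → g .] and shift items [Y → . g], [Y → . g Y], [Y → . g n g], [Y → g . n g] — shift-reduce conflict.
I5 contains reduce item [Y → g Y .] and shift item [T → . n Y] — shift-reduce conflict.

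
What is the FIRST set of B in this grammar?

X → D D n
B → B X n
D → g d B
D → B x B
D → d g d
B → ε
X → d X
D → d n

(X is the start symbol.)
{ 'd', 'g', 'x', ε }

To compute FIRST(B), examine every production with B on the left-hand side, reading each right-hand side left to right until a non-nullable symbol is reached.

FIRST sets of the other non-terminals involved (by the same procedure, iterated to a fixed point):
  FIRST(X) = { 'd', 'g', 'x' }

From B → B X n:
  - B is the symbol being defined: contributes nothing new
    B is nullable, so continue to the next symbol
  - X is a non-terminal: add FIRST(X) \ {ε} = { 'd', 'g', 'x' }
    X is not nullable, so stop
From B → ε:
  - ε-production, so ε ∈ FIRST(B)

Collecting: FIRST(B) = { 'd', 'g', 'x', ε }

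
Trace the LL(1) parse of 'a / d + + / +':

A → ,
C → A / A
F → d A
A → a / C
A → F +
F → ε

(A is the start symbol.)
LL(1) parsing maintains a stack (initially the start symbol over $) and the input. At each step: if the stack top is a terminal, match it against the current input token; if it is a non-terminal N, replace it with the RHS of M[N, lookahead] (the unique production whose predict set contains the lookahead).

Stack is shown with the top on the left.

Stack        Input            Action
------------------------------------
A $          a / d + + / + $  output A → a / C
a / C $      a / d + + / + $  match 'a'
/ C $        / d + + / + $    match '/'
C $          d + + / + $      output C → A / A
A / A $      d + + / + $      output A → F +
F + / A $    d + + / + $      output F → d A
d A + / A $  d + + / + $      match 'd'
A + / A $    + + / + $        output A → F +
F + + / A $  + + / + $        output F → ε
+ + / A $    + + / + $        match '+'
+ / A $      + / + $          match '+'
/ A $        / + $            match '/'
A $          + $              output A → F +
F + $        + $              output F → ε
+ $          + $              match '+'
$            $                accept

The string is accepted.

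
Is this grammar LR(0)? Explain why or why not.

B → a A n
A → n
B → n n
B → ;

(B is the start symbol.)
Augment with B' → B and build the canonical LR(0) collection (I0 = CLOSURE({[B' → . B]}), then GOTO on every symbol after a dot until no new states appear). It has 9 states:
  I0: { [B → . ;], [B → . a A n], [B → . n n], [B' → . B] }  — shift
  I1: { [B → ; .] }  — reduce
  I2: { [B' → B .] }  — accept
  I3: { [A → . n], [B → a . A n] }  — shift
  I4: { [B → n . n] }  — shift
  I5: { [B → n n .] }  — reduce
  I6: { [B → a A . n] }  — shift
  I7: { [A → n .] }  — reduce
  I8: { [B → a A n .] }  — reduce

Every state is either a pure shift/goto state or contains exactly one complete item and nothing to shift — no conflicts. The grammar is LR(0).

Answer: Yes, the grammar is LR(0)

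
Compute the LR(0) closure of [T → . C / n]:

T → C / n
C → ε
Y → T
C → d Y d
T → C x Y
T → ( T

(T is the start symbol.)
{ [C → . d Y d], [C → .], [T → . C / n] }

Start with: [T → . C / n]
  [T → . C / n] has the dot before C: add [C → .], [C → . d Y d]
No further items can be added.

CLOSURE = { [C → . d Y d], [C → .], [T → . C / n] }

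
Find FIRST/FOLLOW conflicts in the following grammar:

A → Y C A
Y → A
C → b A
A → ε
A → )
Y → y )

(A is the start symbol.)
Yes. A → Y C A with FOLLOW(A) on { ')', 'b', 'y' }; A → ')' with FOLLOW(A) on { ')' }

Nullable non-terminals: A, Y.
FIRST sets used below: FIRST(Y) = { ')', 'b', 'y', ε }, FIRST(C) = { 'b' }, FIRST(A) = { ')', 'b', 'y', ε }

A: nullable alternative(s) A → ε; FOLLOW(A) = { $, ')', 'b', 'y' }
  A → Y C A: FIRST \ {ε} = { ')', 'b', 'y' } — overlaps FOLLOW(A) on { ')', 'b', 'y' }: CONFLICT
  A → ε: FIRST \ {ε} = { } — this is the only nullable alternative, skip
  A → ): FIRST \ {ε} = { ')' } — overlaps FOLLOW(A) on { ')' }: CONFLICT

Y: nullable alternative(s) Y → A; FOLLOW(Y) = { 'b' }
  Y → A: FIRST \ {ε} = { ')', 'b', 'y' } — this is the only nullable alternative, skip
  Y → y ): FIRST \ {ε} = { 'y' } — disjoint from FOLLOW(Y)

C has no nullable alternative, so no FIRST/FOLLOW check is needed there.

So the grammar has 2 FIRST/FOLLOW conflicts (marked CONFLICT above).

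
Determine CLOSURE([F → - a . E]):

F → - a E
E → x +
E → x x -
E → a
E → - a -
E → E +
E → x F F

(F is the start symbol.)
{ [E → . - a -], [E → . E +], [E → . a], [E → . x +], [E → . x F F], [E → . x x -], [F → - a . E] }

Start with: [F → - a . E]
  [F → - a . E] has the dot before E: add [E → . x +], [E → . x x -], [E → . a], [E → . - a -], [E → . E +], [E → . x F F]
No further items can be added.

CLOSURE = { [E → . - a -], [E → . E +], [E → . a], [E → . x +], [E → . x F F], [E → . x x -], [F → - a . E] }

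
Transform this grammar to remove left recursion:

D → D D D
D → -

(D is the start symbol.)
D → - D'
D' → D D D'
D' → ε

D is directly left-recursive. The standard transformation for
  A → A α₁ | ... | A α_m | β₁ | ... | β_n
is
  A  → β₁ A' | ... | β_n A'
  A' → α₁ A' | ... | α_m A' | ε

D → - becomes D → - D'
D → D D D becomes D' → D D D'
Add D' → ε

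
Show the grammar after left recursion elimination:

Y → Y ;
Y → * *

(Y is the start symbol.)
Y → * * Y'
Y' → ; Y'
Y' → ε

Y is directly left-recursive. The standard transformation for
  A → A α₁ | ... | A α_m | β₁ | ... | β_n
is
  A  → β₁ A' | ... | β_n A'
  A' → α₁ A' | ... | α_m A' | ε

Y → * * becomes Y → * * Y'
Y → Y ; becomes Y' → ; Y'
Add Y' → ε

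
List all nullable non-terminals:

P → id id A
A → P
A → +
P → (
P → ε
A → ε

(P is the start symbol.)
{ 'A', 'P' }

A non-terminal is nullable if it can derive ε (the empty string): either it has an ε-production, or it has a production whose right-hand side consists entirely of nullable non-terminals.

ε-productions: P → ε, A → ε
So P, A are immediately nullable.
Every non-terminal is now nullable.
Nullable = { 'A', 'P' }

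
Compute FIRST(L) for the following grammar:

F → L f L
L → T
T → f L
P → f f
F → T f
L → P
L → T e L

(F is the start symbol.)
FIRST sets of the other non-terminals involved (by the same procedure, iterated to a fixed point):
  FIRST(T) = { 'f' }
  FIRST(P) = { 'f' }

From L → T:
  - T is a non-terminal: add FIRST(T) \ {ε} = { 'f' }
    T is not nullable, so stop
From L → P:
  - P is a non-terminal: add FIRST(P) \ {ε} = { 'f' }
    P is not nullable, so stop
From L → T e L:
  - T is a non-terminal: add FIRST(T) \ {ε} = { 'f' }
    T is not nullable, so stop

Collecting: FIRST(L) = { 'f' }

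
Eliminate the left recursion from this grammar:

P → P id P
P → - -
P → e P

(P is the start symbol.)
P is directly left-recursive. The standard transformation for
  A → A α₁ | ... | A α_m | β₁ | ... | β_n
is
  A  → β₁ A' | ... | β_n A'
  A' → α₁ A' | ... | α_m A' | ε

P → - - becomes P → - - P'
P → e P becomes P → e P P'
P → P id P becomes P' → id P P'
Add P' → ε

Resulting grammar:
P → - - P'
P → e P P'
P' → id P P'
P' → ε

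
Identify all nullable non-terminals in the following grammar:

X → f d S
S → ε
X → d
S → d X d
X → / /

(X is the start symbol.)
ε-productions: S → ε
So S is immediately nullable.
No further non-terminal can be added: every production for the remaining non-terminals contains a terminal or a non-nullable non-terminal.
Nullable = { 'S' }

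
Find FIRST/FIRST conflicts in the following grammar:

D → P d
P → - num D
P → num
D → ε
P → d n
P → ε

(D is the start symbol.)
A FIRST/FIRST conflict occurs when two productions N → α and N → β for the same non-terminal have FIRST(α) ∩ FIRST(β) ≠ ∅ (with ε ∈ FIRST of a nullable right-hand side, so two nullable alternatives also conflict).

FIRST sets of the non-terminals at (or reachable through a nullable prefix from) the front of some alternative:
  FIRST(P) = { '-', 'd', 'num', ε }

Productions for D:
  D → P d: FIRST = { '-', 'd', 'num' }
  D → ε: FIRST = { ε }
Productions for P:
  P → - num D: FIRST = { '-' }
  P → num: FIRST = { 'num' }
  P → d n: FIRST = { 'd' }
  P → ε: FIRST = { ε }

All alternatives of each non-terminal have pairwise disjoint FIRST sets.

Answer: No FIRST/FIRST conflicts.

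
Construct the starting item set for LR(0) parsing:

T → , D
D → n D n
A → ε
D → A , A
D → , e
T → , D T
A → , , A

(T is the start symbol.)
First, augment the grammar with T' → T
I₀ = CLOSURE({ [T' → . T] }):
  [T' → . T] has the dot before T: add [T → . , D], [T → . , D T]
No further items can be added.

I₀ = { [T → . , D T], [T → . , D], [T' → . T] }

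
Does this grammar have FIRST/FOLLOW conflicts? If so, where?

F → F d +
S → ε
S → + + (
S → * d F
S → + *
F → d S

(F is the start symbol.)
Nullable non-terminals: S.

S: nullable alternative(s) S → ε; FOLLOW(S) = { $, 'd' }
  S → ε: FIRST \ {ε} = { } — this is the only nullable alternative, skip
  S → + + (: FIRST \ {ε} = { '+' } — disjoint from FOLLOW(S)
  S → * d F: FIRST \ {ε} = { '*' } — disjoint from FOLLOW(S)
  S → + *: FIRST \ {ε} = { '+' } — disjoint from FOLLOW(S)

F has no nullable alternative, so no FIRST/FOLLOW check is needed there.

No FIRST/FOLLOW conflicts found.

Answer: No FIRST/FOLLOW conflicts.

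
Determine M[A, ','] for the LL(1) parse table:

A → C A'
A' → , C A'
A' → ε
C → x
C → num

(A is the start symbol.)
To find M[A, ','], we find productions for A where ',' is in the predict set (PREDICT(N → α) = (FIRST(α) \ {ε}) ∪ (FOLLOW(N) if α ⇒* ε)).

Relevant sets:
  FIRST(C) = { 'num', 'x' }

A → C A': PREDICT = { 'num', 'x' }

M[A, ','] is empty (no production applies)

Answer: Empty (error entry)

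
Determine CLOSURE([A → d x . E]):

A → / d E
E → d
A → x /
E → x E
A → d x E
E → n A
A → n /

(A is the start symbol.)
{ [A → d x . E], [E → . d], [E → . n A], [E → . x E] }

To compute CLOSURE, for each item [A → α.Bβ] where B is a non-terminal, add [B → .γ] for all productions B → γ; repeat for the newly added items until nothing changes.

Start with: [A → d x . E]
  [A → d x . E] has the dot before E: add [E → . d], [E → . x E], [E → . n A]
No further items can be added.

CLOSURE = { [A → d x . E], [E → . d], [E → . n A], [E → . x E] }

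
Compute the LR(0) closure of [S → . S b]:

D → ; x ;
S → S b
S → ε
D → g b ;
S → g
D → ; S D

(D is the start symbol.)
{ [S → . S b], [S → . g], [S → .] }

To compute CLOSURE, for each item [A → α.Bβ] where B is a non-terminal, add [B → .γ] for all productions B → γ; repeat for the newly added items until nothing changes.

Start with: [S → . S b]
  [S → . S b] has the dot before S: add [S → .], [S → . g]
No further items can be added.

CLOSURE = { [S → . S b], [S → . g], [S → .] }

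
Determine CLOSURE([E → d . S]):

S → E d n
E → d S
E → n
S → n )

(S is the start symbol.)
Start with: [E → d . S]
  [E → d . S] has the dot before S: add [S → . E d n], [S → . n )]
  [S → . E d n] has the dot before E: add [E → . d S], [E → . n]
No further items can be added.

CLOSURE = { [E → . d S], [E → . n], [E → d . S], [S → . E d n], [S → . n )] }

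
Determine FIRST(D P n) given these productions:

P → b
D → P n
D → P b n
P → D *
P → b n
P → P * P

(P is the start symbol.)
FIRST sets of the non-terminals involved (from the grammar, by fixed-point iteration):
  FIRST(D) = { 'b' }

To compute FIRST(D P n), process the symbols left to right:
Symbol D is a non-terminal. Add FIRST(D) \ {ε} = { 'b' }
D is not nullable (ε ∉ FIRST(D)), so stop here.
FIRST(D P n) = { 'b' }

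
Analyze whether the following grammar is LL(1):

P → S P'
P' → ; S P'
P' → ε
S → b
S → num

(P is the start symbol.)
A grammar is LL(1) if for each non-terminal N with multiple productions, the predict sets of those productions are pairwise disjoint, where PREDICT(N → α) = (FIRST(α) \ {ε}) ∪ (FOLLOW(N) if α ⇒* ε).

Relevant sets:
  FOLLOW(P') = { $ }

For P':
  PREDICT(P' → ';' S P') = { ';' }
  PREDICT(P' → ε) = { $ }
For S:
  PREDICT(S → b) = { 'b' }
  PREDICT(S → num) = { 'num' }
P has a single production, so nothing to check there.

All predict sets are disjoint. The grammar IS LL(1).

Answer: Yes, the grammar is LL(1).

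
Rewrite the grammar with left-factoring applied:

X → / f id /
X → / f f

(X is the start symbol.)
X → / f X'
X' → id /
X' → f

Left-factoring transforms A → αβ₁ | αβ₂ into A → αA' and A' → β₁ | β₂
(α is the longest common prefix among the alternatives). Repeat until
no nonterminal has two alternatives with a common prefix.

Round 1: X has alternatives sharing prefix '/ f'. Introduce X': X → / f X'
  Add: X' → id /
  Add: X' → f

No remaining common prefixes — done.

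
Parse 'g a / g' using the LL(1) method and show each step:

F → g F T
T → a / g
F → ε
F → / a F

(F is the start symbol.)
Stack is shown with the top on the left.

Stack    Input      Action
--------------------------
F $      g a / g $  output F → g F T
g F T $  g a / g $  match 'g'
F T $    a / g $    output F → ε
T $      a / g $    output T → a / g
a / g $  a / g $    match 'a'
/ g $    / g $      match '/'
g $      g $        match 'g'
$        $          accept

The string is accepted.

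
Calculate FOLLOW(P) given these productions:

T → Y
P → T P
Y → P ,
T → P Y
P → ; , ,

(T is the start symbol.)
{ ',', ';' }

To compute FOLLOW(P), find every occurrence of P on a right-hand side N → α P β: add FIRST(β) \ {ε}, and if β is empty or nullable also add FOLLOW(N). Iterate to a fixed point.

In P → T P: P is at the end; this adds FOLLOW(P) to itself — nothing new
In Y → P ,: P is followed by ',', add FIRST(',') \ {ε} = { ',' }
In T → P Y: P is followed by Y, add FIRST(Y) \ {ε} = { ';' }

Taking the union: FOLLOW(P) = { ',', ';' }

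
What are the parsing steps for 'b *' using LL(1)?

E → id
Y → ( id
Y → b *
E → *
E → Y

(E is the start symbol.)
LL(1) parsing maintains a stack (initially the start symbol over $) and the input. At each step: if the stack top is a terminal, match it against the current input token; if it is a non-terminal N, replace it with the RHS of M[N, lookahead] (the unique production whose predict set contains the lookahead).

Stack is shown with the top on the left.

Stack  Input  Action
--------------------
E $    b * $  output E → Y
Y $    b * $  output Y → b *
b * $  b * $  match 'b'
* $    * $    match '*'
$      $      accept

The string is accepted.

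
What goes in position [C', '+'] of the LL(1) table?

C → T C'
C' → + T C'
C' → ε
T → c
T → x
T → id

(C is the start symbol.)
C' → + T C'

To find M[C', '+'], we find productions for C' where '+' is in the predict set (PREDICT(N → α) = (FIRST(α) \ {ε}) ∪ (FOLLOW(N) if α ⇒* ε)).

Relevant sets:
  FOLLOW(C') = { $ }

C' → + T C': PREDICT = { '+' }
  '+' is in predict set, so this production goes in M[C', '+']
C' → ε: PREDICT = { $ }

M[C', '+'] = C' → + T C'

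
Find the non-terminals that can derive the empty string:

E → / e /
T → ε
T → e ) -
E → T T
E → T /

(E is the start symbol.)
A non-terminal is nullable if it can derive ε (the empty string): either it has an ε-production, or it has a production whose right-hand side consists entirely of nullable non-terminals.

ε-productions: T → ε
So T is immediately nullable.
E → T T: every symbol on the right is nullable, so E is nullable too.
Every non-terminal is now nullable.
Nullable = { 'E', 'T' }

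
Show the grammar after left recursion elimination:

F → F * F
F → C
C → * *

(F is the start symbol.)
F is directly left-recursive. The standard transformation for
  A → A α₁ | ... | A α_m | β₁ | ... | β_n
is
  A  → β₁ A' | ... | β_n A'
  A' → α₁ A' | ... | α_m A' | ε

F → C becomes F → C F'
F → F * F becomes F' → * F F'
Add F' → ε

Productions for other non-terminals are unchanged:
  C → * *

Resulting grammar:
F → C F'
F' → * F F'
F' → ε
C → * *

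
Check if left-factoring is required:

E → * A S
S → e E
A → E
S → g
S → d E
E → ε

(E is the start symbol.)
Left-factoring is needed when two productions for the same non-terminal
share a common prefix on the right-hand side.

Productions for E:
  E → * A S
  E → ε
Productions for S:
  S → e E
  S → g
  S → d E

No common prefixes found.

Answer: No, left-factoring is not needed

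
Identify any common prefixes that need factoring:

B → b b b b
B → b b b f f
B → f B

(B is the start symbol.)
Left-factoring is needed when two productions for the same non-terminal
share a common prefix on the right-hand side.

Productions for B:
  B → b b b b
  B → b b b f f
  B → f B

Found common prefix 'b b b' in productions for B

Answer: Yes, B has productions with common prefix 'b b b'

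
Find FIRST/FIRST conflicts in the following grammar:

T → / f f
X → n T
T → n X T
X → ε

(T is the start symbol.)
No FIRST/FIRST conflicts.

Productions for T:
  T → / f f: FIRST = { '/' }
  T → n X T: FIRST = { 'n' }
Productions for X:
  X → n T: FIRST = { 'n' }
  X → ε: FIRST = { ε }

All alternatives of each non-terminal have pairwise disjoint FIRST sets.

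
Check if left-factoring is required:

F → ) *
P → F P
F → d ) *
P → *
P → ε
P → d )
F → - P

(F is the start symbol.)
Left-factoring is needed when two productions for the same non-terminal
share a common prefix on the right-hand side.

Productions for F:
  F → ) *
  F → d ) *
  F → - P
Productions for P:
  P → F P
  P → *
  P → ε
  P → d )

No common prefixes found.

Answer: No, left-factoring is not needed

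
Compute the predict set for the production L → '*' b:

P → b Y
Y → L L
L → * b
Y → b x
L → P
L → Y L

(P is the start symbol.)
{ '*' }

PREDICT(L → '*' b) = (FIRST(RHS) \ {ε}) ∪ (FOLLOW(L) if ε ∈ FIRST(RHS), i.e. RHS ⇒* ε)
FIRST('*' b) = { '*' }
ε ∉ FIRST('*' b), so FOLLOW(L) is not added.
PREDICT(L → '*' b) = { '*' }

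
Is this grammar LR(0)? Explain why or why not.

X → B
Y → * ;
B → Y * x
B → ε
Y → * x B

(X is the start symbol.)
No. Shift-reduce conflict between [B → .] and [Y → . * ;]

A grammar is LR(0) if no state in the canonical LR(0) collection has:
  - both a shift item (dot before a terminal) and a complete item (shift-reduce conflict), or
  - two or more complete items (reduce-reduce conflict; the accept item [X' → X .] counts as a complete item here).

Augment with X' → X and build the canonical LR(0) collection (I0 = CLOSURE({[X' → . X]}), then GOTO on every symbol after a dot until no new states appear). It has 10 states:
  I0: { [B → . Y * x], [B → .], [X → . B], [X' → . X], [Y → . * ;], [Y → . * x B] }  — shift, reduce
  I1: { [Y → * . ;], [Y → * . x B] }  — shift
  I2: { [X → B .] }  — reduce
  I3: { [X' → X .] }  — accept
  I4: { [B → Y . * x] }  — shift
  I5: { [B → Y * . x] }  — shift
  I6: { [B → Y * x .] }  — reduce
  I7: { [Y → * ; .] }  — reduce
  I8: { [B → . Y * x], [B → .], [Y → * x . B], [Y → . * ;], [Y → . * x B] }  — shift, reduce
  I9: { [Y → * x B .] }  — reduce

Conflict in state I0:
  Shift-reduce conflict between [B → .] and [Y → . * ;]
So the grammar is NOT LR(0).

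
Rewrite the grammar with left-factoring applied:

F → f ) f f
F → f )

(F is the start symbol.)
Left-factoring transforms A → αβ₁ | αβ₂ into A → αA' and A' → β₁ | β₂
(α is the longest common prefix among the alternatives). Repeat until
no nonterminal has two alternatives with a common prefix.

Round 1: F has alternatives sharing prefix 'f )'. Introduce F': F → f ) F'
  Add: F' → f f
  Add: F' → ε

No remaining common prefixes — done.

Resulting grammar:
F → f ) F'
F' → f f
F' → ε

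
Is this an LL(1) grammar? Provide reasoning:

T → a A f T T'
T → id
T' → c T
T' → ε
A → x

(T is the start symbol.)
No. Predict set conflict for T': { 'c' }

Relevant sets:
  FOLLOW(T') = { $, 'c' }

For T:
  PREDICT(T → a A f T T') = { 'a' }
  PREDICT(T → id) = { 'id' }
For T':
  PREDICT(T' → c T) = { 'c' }
  PREDICT(T' → ε) = { $, 'c' }
A has a single production, so nothing to check there.

Conflict found: Predict set conflict for T': { 'c' }
The grammar is NOT LL(1).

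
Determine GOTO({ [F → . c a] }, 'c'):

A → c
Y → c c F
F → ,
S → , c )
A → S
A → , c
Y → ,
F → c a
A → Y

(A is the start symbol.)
{ [F → c . a] }

GOTO(I, 'c') = CLOSURE({ [A → αX.β] : [A → α.Xβ] ∈ I, X = 'c' })

Items with dot before 'c', with the dot advanced:
  [F → . c a] → [F → c . a]
Closure adds nothing (no advanced item has the dot before a non-terminal).

GOTO = { [F → c . a] }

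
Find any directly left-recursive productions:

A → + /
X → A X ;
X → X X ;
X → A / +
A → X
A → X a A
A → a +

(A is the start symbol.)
Direct left recursion occurs when N → N α for some non-terminal N (the right-hand side begins with the left-hand side itself).

A → + /: starts with '+'
X → A X ;: starts with A
X → X X ;: LEFT RECURSIVE (starts with X)
X → A / +: starts with A
A → X: starts with X
A → X a A: starts with X
A → a +: starts with a

The grammar has direct left recursion on: X.

Answer: Yes, X is left-recursive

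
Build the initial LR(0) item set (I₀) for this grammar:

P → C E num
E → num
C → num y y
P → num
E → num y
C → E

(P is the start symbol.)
First, augment the grammar with P' → P
I₀ = CLOSURE({ [P' → . P] }):
  [P' → . P] has the dot before P: add [P → . C E num], [P → . num]
  [P → . C E num] has the dot before C: add [C → . num y y], [C → . E]
  [C → . E] has the dot before E: add [E → . num], [E → . num y]
No further items can be added.

I₀ = { [C → . E], [C → . num y y], [E → . num y], [E → . num], [P → . C E num], [P → . num], [P' → . P] }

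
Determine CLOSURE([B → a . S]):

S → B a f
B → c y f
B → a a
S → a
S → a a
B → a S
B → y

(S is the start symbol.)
{ [B → . a S], [B → . a a], [B → . c y f], [B → . y], [B → a . S], [S → . B a f], [S → . a a], [S → . a] }

To compute CLOSURE, for each item [A → α.Bβ] where B is a non-terminal, add [B → .γ] for all productions B → γ; repeat for the newly added items until nothing changes.

Start with: [B → a . S]
  [B → a . S] has the dot before S: add [S → . B a f], [S → . a], [S → . a a]
  [S → . B a f] has the dot before B: add [B → . c y f], [B → . a a], [B → . a S], [B → . y]
No further items can be added.

CLOSURE = { [B → . a S], [B → . a a], [B → . c y f], [B → . y], [B → a . S], [S → . B a f], [S → . a a], [S → . a] }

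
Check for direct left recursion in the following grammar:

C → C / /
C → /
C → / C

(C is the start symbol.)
Yes, C is left-recursive

C → C / /: LEFT RECURSIVE (starts with C)
C → /: starts with '/'
C → / C: starts with '/'

The grammar has direct left recursion on: C.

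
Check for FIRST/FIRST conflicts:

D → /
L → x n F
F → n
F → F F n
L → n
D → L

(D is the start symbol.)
Yes. F → n / F → F F n on { 'n' }

A FIRST/FIRST conflict occurs when two productions N → α and N → β for the same non-terminal have FIRST(α) ∩ FIRST(β) ≠ ∅ (with ε ∈ FIRST of a nullable right-hand side, so two nullable alternatives also conflict).

FIRST sets of the non-terminals at (or reachable through a nullable prefix from) the front of some alternative:
  FIRST(L) = { 'n', 'x' }
  FIRST(F) = { 'n' }

Productions for D:
  D → /: FIRST = { '/' }
  D → L: FIRST = { 'n', 'x' }
Productions for L:
  L → x n F: FIRST = { 'x' }
  L → n: FIRST = { 'n' }
Productions for F:
  F → n: FIRST = { 'n' }
  F → F F n: FIRST = { 'n' }

Conflict for F: F → n and F → F F n
  Overlap: { 'n' }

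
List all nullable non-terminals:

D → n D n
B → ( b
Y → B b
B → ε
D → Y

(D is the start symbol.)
ε-productions: B → ε
So B is immediately nullable.
No further non-terminal can be added: every production for the remaining non-terminals contains a terminal or a non-nullable non-terminal.
Nullable = { 'B' }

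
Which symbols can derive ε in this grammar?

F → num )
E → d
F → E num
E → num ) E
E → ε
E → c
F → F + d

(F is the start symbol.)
ε-productions: E → ε
So E is immediately nullable.
No further non-terminal can be added: every production for the remaining non-terminals contains a terminal or a non-nullable non-terminal.
Nullable = { 'E' }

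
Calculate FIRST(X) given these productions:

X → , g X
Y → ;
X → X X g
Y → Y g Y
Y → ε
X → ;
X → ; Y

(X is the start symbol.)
To compute FIRST(X), examine every production with X on the left-hand side, reading each right-hand side left to right until a non-nullable symbol is reached.

From X → , g X:
  - ',' is a terminal: add ',' and stop
From X → X X g:
  - X is the symbol being defined: contributes nothing new
    X is not nullable, so stop
From X → ;:
  - ';' is a terminal: add ';' and stop
From X → ; Y:
  - ';' is a terminal: add ';' and stop

Collecting: FIRST(X) = { ',', ';' }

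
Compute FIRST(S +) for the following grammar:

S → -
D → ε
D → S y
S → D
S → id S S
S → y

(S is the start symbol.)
FIRST sets of the non-terminals involved (from the grammar, by fixed-point iteration):
  FIRST(S) = { '-', 'id', 'y', ε }

To compute FIRST(S +), process the symbols left to right:
Symbol S is a non-terminal. Add FIRST(S) \ {ε} = { '-', 'id', 'y' }
S is nullable (ε ∈ FIRST(S)), continue to the next symbol.
Symbol + is a terminal. Add '+' and stop.
FIRST(S +) = { '+', '-', 'id', 'y' }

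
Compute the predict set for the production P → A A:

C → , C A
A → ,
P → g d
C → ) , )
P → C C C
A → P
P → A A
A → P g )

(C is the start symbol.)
{ ')', ',', 'g' }

PREDICT(P → A A) = (FIRST(RHS) \ {ε}) ∪ (FOLLOW(P) if ε ∈ FIRST(RHS), i.e. RHS ⇒* ε)
FIRST(A) = { ')', ',', 'g' }
FIRST(A A) = { ')', ',', 'g' }
ε ∉ FIRST(A A), so FOLLOW(P) is not added.
PREDICT(P → A A) = { ')', ',', 'g' }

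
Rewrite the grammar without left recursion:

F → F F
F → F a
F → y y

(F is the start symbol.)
F → y y F'
F' → F F'
F' → a F'
F' → ε

F is directly left-recursive. The standard transformation for
  A → A α₁ | ... | A α_m | β₁ | ... | β_n
is
  A  → β₁ A' | ... | β_n A'
  A' → α₁ A' | ... | α_m A' | ε

F → y y becomes F → y y F'
F → F F becomes F' → F F'
F → F a becomes F' → a F'
Add F' → ε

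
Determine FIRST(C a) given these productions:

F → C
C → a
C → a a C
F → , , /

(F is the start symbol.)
{ 'a' }

FIRST sets of the non-terminals involved (from the grammar, by fixed-point iteration):
  FIRST(C) = { 'a' }

To compute FIRST(C a), process the symbols left to right:
Symbol C is a non-terminal. Add FIRST(C) \ {ε} = { 'a' }
C is not nullable (ε ∉ FIRST(C)), so stop here.
FIRST(C a) = { 'a' }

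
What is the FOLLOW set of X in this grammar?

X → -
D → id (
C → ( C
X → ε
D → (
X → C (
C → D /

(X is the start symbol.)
{ $ }

X is the start symbol, so $ ∈ FOLLOW(X).
X does not occur on any right-hand side.

Taking the union: FOLLOW(X) = { $ }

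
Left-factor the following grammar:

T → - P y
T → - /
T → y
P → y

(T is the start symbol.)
Left-factoring transforms A → αβ₁ | αβ₂ into A → αA' and A' → β₁ | β₂
(α is the longest common prefix among the alternatives). Repeat until
no nonterminal has two alternatives with a common prefix.

Round 1: T has alternatives sharing prefix '-'. Introduce T': T → - T'
  Add: T' → P y
  Add: T' → /

No remaining common prefixes — done.

Resulting grammar:
T → - T'
T' → P y
T' → /
T → y
P → y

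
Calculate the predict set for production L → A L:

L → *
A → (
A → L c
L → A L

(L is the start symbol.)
{ '(', '*' }

PREDICT(L → A L) = (FIRST(RHS) \ {ε}) ∪ (FOLLOW(L) if ε ∈ FIRST(RHS), i.e. RHS ⇒* ε)
FIRST(A) = { '(', '*' }
FIRST(A L) = { '(', '*' }
ε ∉ FIRST(A L), so FOLLOW(L) is not added.
PREDICT(L → A L) = { '(', '*' }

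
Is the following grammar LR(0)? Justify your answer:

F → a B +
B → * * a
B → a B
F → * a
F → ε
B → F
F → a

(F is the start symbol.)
A grammar is LR(0) if no state in the canonical LR(0) collection has:
  - both a shift item (dot before a terminal) and a complete item (shift-reduce conflict), or
  - two or more complete items (reduce-reduce conflict; the accept item [F' → F .] counts as a complete item here).

Augment with F' → F and build the canonical LR(0) collection (I0 = CLOSURE({[F' → . F]}), then GOTO on every symbol after a dot until no new states appear). It has 13 states:
  I0: { [F → . * a], [F → . a B +], [F → . a], [F → .], [F' → . F] }  — shift, reduce
  I1: { [F → * . a] }  — shift
  I2: { [F' → F .] }  — accept
  I3: { [B → . * * a], [B → . F], [B → . a B], [F → . * a], [F → . a B +], [F → . a], [F → .], [F → a . B +], [F → a .] }  — shift, 2 reduces
  I4: { [B → * . * a], [F → * . a] }  — shift
  I5: { [F → a B . +] }  — shift
  I6: { [B → F .] }  — reduce
  I7: { [B → . * * a], [B → . F], [B → . a B], [B → a . B], [F → . * a], [F → . a B +], [F → . a], [F → .], [F → a . B +], [F → a .] }  — shift, 2 reduces
  I8: { [B → a B .], [F → a B . +] }  — shift, reduce
  I9: { [F → a B + .] }  — reduce
  I10: { [B → * * . a] }  — shift
  I11: { [F → * a .] }  — reduce
  I12: { [B → * * a .] }  — reduce

Conflict in state I0:
  Shift-reduce conflict between [F → .] and [F → . * a]
So the grammar is NOT LR(0).

Answer: No. Shift-reduce conflict between [F → .] and [F → . * a]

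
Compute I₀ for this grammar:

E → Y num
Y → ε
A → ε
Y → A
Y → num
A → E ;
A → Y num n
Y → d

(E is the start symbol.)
First, augment the grammar with E' → E
I₀ = CLOSURE({ [E' → . E] }):
  [E' → . E] has the dot before E: add [E → . Y num]
  [E → . Y num] has the dot before Y: add [Y → .], [Y → . A], [Y → . num], [Y → . d]
  [Y → . A] has the dot before A: add [A → .], [A → . E ;], [A → . Y num n]
No further items can be added.

I₀ = { [A → . E ;], [A → . Y num n], [A → .], [E → . Y num], [E' → . E], [Y → . A], [Y → . d], [Y → . num], [Y → .] }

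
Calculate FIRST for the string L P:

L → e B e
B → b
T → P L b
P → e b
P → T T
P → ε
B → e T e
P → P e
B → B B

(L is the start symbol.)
FIRST sets of the non-terminals involved (from the grammar, by fixed-point iteration):
  FIRST(L) = { 'e' }

To compute FIRST(L P), process the symbols left to right:
Symbol L is a non-terminal. Add FIRST(L) \ {ε} = { 'e' }
L is not nullable (ε ∉ FIRST(L)), so stop here.
FIRST(L P) = { 'e' }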